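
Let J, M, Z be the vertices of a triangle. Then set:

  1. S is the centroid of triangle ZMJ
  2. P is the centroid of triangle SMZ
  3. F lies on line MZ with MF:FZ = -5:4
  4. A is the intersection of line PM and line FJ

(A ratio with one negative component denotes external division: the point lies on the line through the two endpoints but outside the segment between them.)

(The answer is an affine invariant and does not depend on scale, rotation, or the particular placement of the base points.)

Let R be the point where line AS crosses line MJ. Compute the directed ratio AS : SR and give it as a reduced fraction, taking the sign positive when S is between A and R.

Assign J = (0, 0), M = (1, 0), Z = (0, 1) — the answer is frame-independent, so this choice is without loss of generality.
1. S is the centroid of triangle ZMJ ⇒ S = (1/3, 1/3)
2. P is the centroid of triangle SMZ ⇒ P = (4/9, 4/9)
3. F lies on line MZ with MF:FZ = -5:4 ⇒ F = (-4, 5)
4. A is the intersection of line PM and line FJ ⇒ A = (-16/9, 20/9)
line AS meets MJ at R = (12/17, 0)
S = A + t·(R−A) with t = 17/20, so AS:SR = 17/20:3/20

AS:SR = 17/3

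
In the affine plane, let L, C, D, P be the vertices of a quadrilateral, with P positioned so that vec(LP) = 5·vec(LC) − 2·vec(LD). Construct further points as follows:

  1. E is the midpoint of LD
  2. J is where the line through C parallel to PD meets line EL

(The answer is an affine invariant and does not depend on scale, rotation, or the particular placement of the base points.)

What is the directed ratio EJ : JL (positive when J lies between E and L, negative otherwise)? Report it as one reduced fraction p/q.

Set L = (0, 0), C = (1, 0), D = (0, 1), P = (5, -2); any affine frame gives the same invariant.
1. E is the midpoint of LD ⇒ E = (0, 1/2)
2. J is where the line through C parallel to PD meets line EL ⇒ J = (0, 3/5)
J = E + t·(L−E) with t = -1/5, so EJ:JL = t:(1−t) = -1/5:6/5

EJ:JL = -1/6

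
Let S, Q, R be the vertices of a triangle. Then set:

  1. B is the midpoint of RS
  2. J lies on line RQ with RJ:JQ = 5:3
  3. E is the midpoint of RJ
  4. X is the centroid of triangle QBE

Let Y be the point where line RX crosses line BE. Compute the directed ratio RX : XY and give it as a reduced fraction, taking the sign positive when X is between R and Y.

RX:XY = -26/11

Assign S = (0, 0), Q = (1, 0), R = (0, 1) — the answer is frame-independent, so this choice is without loss of generality.
1. B is the midpoint of RS ⇒ B = (0, 1/2)
2. J lies on line RQ with RJ:JQ = 5:3 ⇒ J = (5/8, 3/8)
3. E is the midpoint of RJ ⇒ E = (5/16, 11/16)
4. X is the centroid of triangle QBE ⇒ X = (7/16, 19/48)
line RX meets BE at Y = (105/416, 271/416)
X = R + t·(Y−R) with t = 26/15, so RX:XY = 26/15:-11/15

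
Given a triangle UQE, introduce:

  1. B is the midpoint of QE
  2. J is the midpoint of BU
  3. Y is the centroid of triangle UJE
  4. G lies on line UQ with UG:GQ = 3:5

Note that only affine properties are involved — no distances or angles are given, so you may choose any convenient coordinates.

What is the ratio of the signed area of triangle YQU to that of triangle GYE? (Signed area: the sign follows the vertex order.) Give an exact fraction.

Work in coordinates with U = (0, 0), Q = (1, 0), E = (0, 1).
1. B is the midpoint of QE ⇒ B = (1/2, 1/2)
2. J is the midpoint of BU ⇒ J = (1/4, 1/4)
3. Y is the centroid of triangle UJE ⇒ Y = (1/12, 5/12)
4. G lies on line UQ with UG:GQ = 3:5 ⇒ G = (3/8, 0)
2·[YQU] = -5/12, 2·[GYE] = -13/96
[YQU]:[GYE] = -5/12:-13/96 = 40/13

[YQU]:[GYE] = 40/13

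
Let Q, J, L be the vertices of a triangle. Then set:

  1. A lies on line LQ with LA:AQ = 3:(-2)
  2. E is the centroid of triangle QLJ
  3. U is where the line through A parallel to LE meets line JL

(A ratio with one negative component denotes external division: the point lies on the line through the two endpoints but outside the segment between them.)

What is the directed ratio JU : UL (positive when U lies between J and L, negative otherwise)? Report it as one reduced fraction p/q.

Set Q = (0, 0), J = (1, 0), L = (0, 1); any affine frame gives the same invariant.
1. A lies on line LQ with LA:AQ = 3:(-2) ⇒ A = (0, -2)
2. E is the centroid of triangle QLJ ⇒ E = (1/3, 1/3)
3. U is where the line through A parallel to LE meets line JL ⇒ U = (-3, 4)
U = J + t·(L−J) with t = 4, so JU:UL = t:(1−t) = 4:-3

JU:UL = -4/3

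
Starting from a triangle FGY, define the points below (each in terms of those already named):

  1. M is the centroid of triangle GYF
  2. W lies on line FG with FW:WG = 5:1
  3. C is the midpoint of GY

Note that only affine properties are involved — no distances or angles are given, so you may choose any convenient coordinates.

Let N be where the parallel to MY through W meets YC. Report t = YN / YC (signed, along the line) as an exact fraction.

Assign F = (0, 0), G = (1, 0), Y = (0, 1) — the answer is frame-independent, so this choice is without loss of generality.
1. M is the centroid of triangle GYF ⇒ M = (1/3, 1/3)
2. W lies on line FG with FW:WG = 5:1 ⇒ W = (5/6, 0)
3. C is the midpoint of GY ⇒ C = (1/2, 1/2)
through W parallel to MY: direction (-1/3, 2/3); meets YC at N = (2/3, 1/3)
N = Y + t·(C−Y) with t = 4/3

t = 4/3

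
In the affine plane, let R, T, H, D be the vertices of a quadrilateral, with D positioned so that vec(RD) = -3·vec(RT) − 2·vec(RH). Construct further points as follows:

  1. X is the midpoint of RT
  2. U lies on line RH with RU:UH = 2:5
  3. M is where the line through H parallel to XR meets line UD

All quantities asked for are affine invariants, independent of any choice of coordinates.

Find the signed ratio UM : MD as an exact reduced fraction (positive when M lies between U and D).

UM:MD = -5/21

Assign R = (0, 0), T = (1, 0), H = (0, 1), D = (-3, -2) — the answer is frame-independent, so this choice is without loss of generality.
1. X is the midpoint of RT ⇒ X = (1/2, 0)
2. U lies on line RH with RU:UH = 2:5 ⇒ U = (0, 2/7)
3. M is where the line through H parallel to XR meets line UD ⇒ M = (15/16, 1)
M = U + t·(D−U) with t = -5/16, so UM:MD = t:(1−t) = -5/16:21/16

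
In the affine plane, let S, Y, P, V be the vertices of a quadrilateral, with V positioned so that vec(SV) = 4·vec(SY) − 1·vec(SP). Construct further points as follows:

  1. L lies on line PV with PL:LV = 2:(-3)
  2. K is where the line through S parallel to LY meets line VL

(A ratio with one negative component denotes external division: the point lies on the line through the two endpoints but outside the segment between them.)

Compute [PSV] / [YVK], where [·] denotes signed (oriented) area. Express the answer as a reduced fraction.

[PSV]:[YVK] = 4/11

Work in coordinates with S = (0, 0), Y = (1, 0), P = (0, 1), V = (4, -1).
1. L lies on line PV with PL:LV = 2:(-3) ⇒ L = (-8, 5)
2. K is where the line through S parallel to LY meets line VL ⇒ K = (-18, 10)
2·[PSV] = 4, 2·[YVK] = 11
[PSV]:[YVK] = 4:11 = 4/11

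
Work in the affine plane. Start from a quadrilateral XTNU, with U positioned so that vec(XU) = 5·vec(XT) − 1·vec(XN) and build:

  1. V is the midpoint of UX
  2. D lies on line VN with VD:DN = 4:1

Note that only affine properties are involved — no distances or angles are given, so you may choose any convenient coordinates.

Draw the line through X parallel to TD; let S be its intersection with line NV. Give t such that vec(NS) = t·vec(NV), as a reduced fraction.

Work in coordinates with X = (0, 0), T = (1, 0), N = (0, 1), U = (5, -1).
1. V is the midpoint of UX ⇒ V = (5/2, -1/2)
2. D lies on line VN with VD:DN = 4:1 ⇒ D = (1/2, 7/10)
through X parallel to TD: direction (-1/2, 7/10); meets NV at S = (-5/4, 7/4)
S = N + t·(V−N) with t = -1/2

t = -1/2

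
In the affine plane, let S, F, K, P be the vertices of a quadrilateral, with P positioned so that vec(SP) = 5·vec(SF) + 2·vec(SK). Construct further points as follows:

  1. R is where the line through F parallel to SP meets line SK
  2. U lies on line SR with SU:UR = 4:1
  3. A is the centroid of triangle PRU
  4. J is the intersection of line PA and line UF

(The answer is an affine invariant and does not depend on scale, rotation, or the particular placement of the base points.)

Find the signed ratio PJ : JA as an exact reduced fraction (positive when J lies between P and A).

PJ:JA = -27/8

Choose coordinates S = (0, 0), F = (1, 0), K = (0, 1), P = (5, 2).
1. R is where the line through F parallel to SP meets line SK ⇒ R = (0, -2/5)
2. U lies on line SR with SU:UR = 4:1 ⇒ U = (0, -8/25)
3. A is the centroid of triangle PRU ⇒ A = (5/3, 32/75)
4. J is the intersection of line PA and line UF ⇒ J = (5/19, -112/475)
J = P + t·(A−P) with t = 27/19, so PJ:JA = t:(1−t) = 27/19:-8/19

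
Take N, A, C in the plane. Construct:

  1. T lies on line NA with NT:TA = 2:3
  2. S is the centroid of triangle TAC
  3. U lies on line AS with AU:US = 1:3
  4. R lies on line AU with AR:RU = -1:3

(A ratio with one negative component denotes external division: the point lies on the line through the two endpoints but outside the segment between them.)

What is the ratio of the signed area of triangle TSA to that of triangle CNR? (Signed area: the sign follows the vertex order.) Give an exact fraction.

Assign N = (0, 0), A = (1, 0), C = (0, 1) — the answer is frame-independent, so this choice is without loss of generality.
1. T lies on line NA with NT:TA = 2:3 ⇒ T = (2/5, 0)
2. S is the centroid of triangle TAC ⇒ S = (7/15, 1/3)
3. U lies on line AS with AU:US = 1:3 ⇒ U = (13/15, 1/12)
4. R lies on line AU with AR:RU = -1:3 ⇒ R = (16/15, -1/24)
2·[TSA] = -1/5, 2·[CNR] = 16/15
[TSA]:[CNR] = -1/5:16/15 = -3/16

[TSA]:[CNR] = -3/16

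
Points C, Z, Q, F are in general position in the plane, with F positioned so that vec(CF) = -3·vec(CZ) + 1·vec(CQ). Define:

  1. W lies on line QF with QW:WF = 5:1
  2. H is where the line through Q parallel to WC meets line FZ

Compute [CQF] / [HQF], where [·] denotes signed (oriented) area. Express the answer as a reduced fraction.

[CQF]:[HQF] = 1/2

Choose coordinates C = (0, 0), Z = (1, 0), Q = (0, 1), F = (-3, 1).
1. W lies on line QF with QW:WF = 5:1 ⇒ W = (-5/2, 1)
2. H is where the line through Q parallel to WC meets line FZ ⇒ H = (5, -1)
2·[CQF] = 3, 2·[HQF] = 6
[CQF]:[HQF] = 3:6 = 1/2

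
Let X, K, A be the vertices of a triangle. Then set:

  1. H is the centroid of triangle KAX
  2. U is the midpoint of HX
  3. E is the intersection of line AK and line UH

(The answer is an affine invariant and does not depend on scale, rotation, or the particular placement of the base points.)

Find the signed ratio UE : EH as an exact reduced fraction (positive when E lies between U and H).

UE:EH = -2

Choose coordinates X = (0, 0), K = (1, 0), A = (0, 1).
1. H is the centroid of triangle KAX ⇒ H = (1/3, 1/3)
2. U is the midpoint of HX ⇒ U = (1/6, 1/6)
3. E is the intersection of line AK and line UH ⇒ E = (1/2, 1/2)
E = U + t·(H−U) with t = 2, so UE:EH = t:(1−t) = 2:-1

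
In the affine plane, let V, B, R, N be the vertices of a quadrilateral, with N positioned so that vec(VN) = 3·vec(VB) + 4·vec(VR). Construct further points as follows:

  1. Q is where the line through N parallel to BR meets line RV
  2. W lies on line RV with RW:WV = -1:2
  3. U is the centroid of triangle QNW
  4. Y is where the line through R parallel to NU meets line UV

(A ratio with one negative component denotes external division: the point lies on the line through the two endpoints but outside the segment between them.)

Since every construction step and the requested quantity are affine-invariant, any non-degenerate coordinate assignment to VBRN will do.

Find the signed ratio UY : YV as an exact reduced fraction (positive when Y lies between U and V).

UY:YV = 7/2

Work in coordinates with V = (0, 0), B = (1, 0), R = (0, 1), N = (3, 4).
1. Q is where the line through N parallel to BR meets line RV ⇒ Q = (0, 7)
2. W lies on line RV with RW:WV = -1:2 ⇒ W = (0, 2)
3. U is the centroid of triangle QNW ⇒ U = (1, 13/3)
4. Y is where the line through R parallel to NU meets line UV ⇒ Y = (2/9, 26/27)
Y = U + t·(V−U) with t = 7/9, so UY:YV = t:(1−t) = 7/9:2/9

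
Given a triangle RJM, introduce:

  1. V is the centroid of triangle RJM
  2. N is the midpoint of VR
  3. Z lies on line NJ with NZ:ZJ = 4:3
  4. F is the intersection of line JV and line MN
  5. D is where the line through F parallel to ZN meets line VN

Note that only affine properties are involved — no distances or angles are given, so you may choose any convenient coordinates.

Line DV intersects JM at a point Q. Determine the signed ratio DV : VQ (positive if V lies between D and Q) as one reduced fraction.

Assign R = (0, 0), J = (1, 0), M = (0, 1) — the answer is frame-independent, so this choice is without loss of generality.
1. V is the centroid of triangle RJM ⇒ V = (1/3, 1/3)
2. N is the midpoint of VR ⇒ N = (1/6, 1/6)
3. Z lies on line NJ with NZ:ZJ = 4:3 ⇒ Z = (9/14, 1/14)
4. F is the intersection of line JV and line MN ⇒ F = (1/9, 4/9)
5. D is where the line through F parallel to ZN meets line VN ⇒ D = (7/18, 7/18)
line DV meets JM at Q = (1/2, 1/2)
V = D + t·(Q−D) with t = -1/2, so DV:VQ = -1/2:3/2

DV:VQ = -1/3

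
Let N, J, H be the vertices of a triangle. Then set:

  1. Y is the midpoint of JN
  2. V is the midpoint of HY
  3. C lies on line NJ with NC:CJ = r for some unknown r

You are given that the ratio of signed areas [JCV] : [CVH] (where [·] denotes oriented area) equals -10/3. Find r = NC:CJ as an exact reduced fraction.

Set N = (0, 0), J = (1, 0), H = (0, 1); any affine frame gives the same invariant.
1. Y is the midpoint of JN ⇒ Y = (1/2, 0)
2. V is the midpoint of HY ⇒ V = (1/4, 1/2)
3. With NC:CJ = r, write λ = r/(r+1) so C = N + λ·(J−N); C is affine-linear in λ
Every point depending on C is an affine combination of C and λ-independent points, so each such coordinate is linear in λ; the λ² term in each signed area is a multiple of (J−N)×(J−N) = 0, so 2·[JCV] and 2·[CVH] are each linear in λ. Evaluating at λ=0 and λ=1:
  2·[JCV] = 1/2·λ − 1/2,   2·[CVH] = -1/2·λ + 1/4
So [JCV]:[CVH] = (1/2·λ − 1/2) / (-1/2·λ + 1/4). Setting this equal to -10/3:
  1/2·λ − 1/2 = -10/3·(-1/2·λ + 1/4)  ⇒  λ = 2/7
Then r = λ/(1−λ) = (2/7)/(5/7) = 2/5. Check: with r = 2/5, C = (2/7, 0) and [JCV]:[CVH] = -10/3 as required.

r = 2/5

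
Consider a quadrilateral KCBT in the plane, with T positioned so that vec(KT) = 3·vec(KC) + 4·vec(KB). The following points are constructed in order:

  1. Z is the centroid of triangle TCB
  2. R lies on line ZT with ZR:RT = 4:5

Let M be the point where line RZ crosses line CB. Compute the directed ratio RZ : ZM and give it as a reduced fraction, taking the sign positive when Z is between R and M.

Set K = (0, 0), C = (1, 0), B = (0, 1), T = (3, 4); any affine frame gives the same invariant.
1. Z is the centroid of triangle TCB ⇒ Z = (4/3, 5/3)
2. R lies on line ZT with ZR:RT = 4:5 ⇒ R = (56/27, 73/27)
line RZ meets CB at M = (1/2, 1/2)
Z = R + t·(M−R) with t = 8/17, so RZ:ZM = 8/17:9/17

RZ:ZM = 8/9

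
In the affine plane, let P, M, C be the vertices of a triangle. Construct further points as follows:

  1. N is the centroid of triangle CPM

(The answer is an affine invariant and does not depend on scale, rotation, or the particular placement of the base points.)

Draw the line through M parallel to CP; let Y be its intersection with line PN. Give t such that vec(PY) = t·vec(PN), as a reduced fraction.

t = 3

Work in coordinates with P = (0, 0), M = (1, 0), C = (0, 1).
1. N is the centroid of triangle CPM ⇒ N = (1/3, 1/3)
through M parallel to CP: direction (0, -1); meets PN at Y = (1, 1)
Y = P + t·(N−P) with t = 3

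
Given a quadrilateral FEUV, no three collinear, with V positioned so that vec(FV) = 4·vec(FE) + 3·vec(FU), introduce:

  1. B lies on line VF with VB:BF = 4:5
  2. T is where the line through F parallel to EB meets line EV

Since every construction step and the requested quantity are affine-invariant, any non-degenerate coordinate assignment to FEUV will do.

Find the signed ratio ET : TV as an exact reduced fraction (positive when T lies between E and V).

Work in coordinates with F = (0, 0), E = (1, 0), U = (0, 1), V = (4, 3).
1. B lies on line VF with VB:BF = 4:5 ⇒ B = (20/9, 5/3)
2. T is where the line through F parallel to EB meets line EV ⇒ T = (-11/4, -15/4)
T = E + t·(V−E) with t = -5/4, so ET:TV = t:(1−t) = -5/4:9/4

ET:TV = -5/9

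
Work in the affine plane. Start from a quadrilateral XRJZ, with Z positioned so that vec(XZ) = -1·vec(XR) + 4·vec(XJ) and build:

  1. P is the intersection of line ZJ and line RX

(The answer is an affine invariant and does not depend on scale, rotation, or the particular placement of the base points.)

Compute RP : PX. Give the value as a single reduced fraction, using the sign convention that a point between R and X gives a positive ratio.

Work in coordinates with X = (0, 0), R = (1, 0), J = (0, 1), Z = (-1, 4).
1. P is the intersection of line ZJ and line RX ⇒ P = (1/3, 0)
P = R + t·(X−R) with t = 2/3, so RP:PX = t:(1−t) = 2/3:1/3

RP:PX = 2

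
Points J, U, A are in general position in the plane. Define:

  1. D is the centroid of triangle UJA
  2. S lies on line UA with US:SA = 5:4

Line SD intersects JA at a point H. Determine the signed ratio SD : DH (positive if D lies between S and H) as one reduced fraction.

SD:DH = 1/3

Set J = (0, 0), U = (1, 0), A = (0, 1); any affine frame gives the same invariant.
1. D is the centroid of triangle UJA ⇒ D = (1/3, 1/3)
2. S lies on line UA with US:SA = 5:4 ⇒ S = (4/9, 5/9)
line SD meets JA at H = (0, -1/3)
D = S + t·(H−S) with t = 1/4, so SD:DH = 1/4:3/4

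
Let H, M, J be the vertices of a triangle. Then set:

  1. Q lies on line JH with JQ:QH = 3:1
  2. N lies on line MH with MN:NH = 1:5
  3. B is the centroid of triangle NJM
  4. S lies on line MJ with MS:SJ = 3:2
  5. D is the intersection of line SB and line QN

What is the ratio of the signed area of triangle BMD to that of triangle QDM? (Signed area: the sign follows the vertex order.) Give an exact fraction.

Choose coordinates H = (0, 0), M = (1, 0), J = (0, 1).
1. Q lies on line JH with JQ:QH = 3:1 ⇒ Q = (0, 1/4)
2. N lies on line MH with MN:NH = 1:5 ⇒ N = (5/6, 0)
3. B is the centroid of triangle NJM ⇒ B = (11/18, 1/3)
4. S lies on line MJ with MS:SJ = 3:2 ⇒ S = (2/5, 3/5)
5. D is the intersection of line SB and line QN ⇒ D = (325/366, -1/61)
2·[BMD] = -8/183, 2·[QDM] = 65/1464
[BMD]:[QDM] = -8/183:65/1464 = -64/65

[BMD]:[QDM] = -64/65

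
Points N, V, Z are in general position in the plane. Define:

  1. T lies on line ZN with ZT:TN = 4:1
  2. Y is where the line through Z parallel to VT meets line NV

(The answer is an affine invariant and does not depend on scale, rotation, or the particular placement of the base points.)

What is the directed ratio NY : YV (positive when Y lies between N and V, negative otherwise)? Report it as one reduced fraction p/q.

Choose coordinates N = (0, 0), V = (1, 0), Z = (0, 1).
1. T lies on line ZN with ZT:TN = 4:1 ⇒ T = (0, 1/5)
2. Y is where the line through Z parallel to VT meets line NV ⇒ Y = (5, 0)
Y = N + t·(V−N) with t = 5, so NY:YV = t:(1−t) = 5:-4

NY:YV = -5/4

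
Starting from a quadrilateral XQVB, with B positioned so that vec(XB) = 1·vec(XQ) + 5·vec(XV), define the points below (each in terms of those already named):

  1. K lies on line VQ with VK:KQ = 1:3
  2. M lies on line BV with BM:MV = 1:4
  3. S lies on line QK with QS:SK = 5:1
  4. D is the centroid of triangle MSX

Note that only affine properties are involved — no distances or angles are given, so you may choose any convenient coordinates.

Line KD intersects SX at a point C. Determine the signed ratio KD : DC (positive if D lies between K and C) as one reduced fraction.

Set X = (0, 0), Q = (1, 0), V = (0, 1), B = (1, 5); any affine frame gives the same invariant.
1. K lies on line VQ with VK:KQ = 1:3 ⇒ K = (1/4, 3/4)
2. M lies on line BV with BM:MV = 1:4 ⇒ M = (4/5, 21/5)
3. S lies on line QK with QS:SK = 5:1 ⇒ S = (3/8, 5/8)
4. D is the centroid of triangle MSX ⇒ D = (47/120, 193/120)
line KD meets SX at C = (39/224, 65/224)
D = K + t·(C−K) with t = -28/15, so KD:DC = -28/15:43/15

KD:DC = -28/43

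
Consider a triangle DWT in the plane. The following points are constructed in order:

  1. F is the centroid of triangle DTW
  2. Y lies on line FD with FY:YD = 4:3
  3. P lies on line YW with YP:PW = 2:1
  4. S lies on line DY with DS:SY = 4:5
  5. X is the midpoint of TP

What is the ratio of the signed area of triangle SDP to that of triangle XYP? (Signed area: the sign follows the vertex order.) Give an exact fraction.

[SDP]:[XYP] = 8/45

Assign D = (0, 0), W = (1, 0), T = (0, 1) — the answer is frame-independent, so this choice is without loss of generality.
1. F is the centroid of triangle DTW ⇒ F = (1/3, 1/3)
2. Y lies on line FD with FY:YD = 4:3 ⇒ Y = (1/7, 1/7)
3. P lies on line YW with YP:PW = 2:1 ⇒ P = (5/7, 1/21)
4. S lies on line DY with DS:SY = 4:5 ⇒ S = (4/63, 4/63)
5. X is the midpoint of TP ⇒ X = (5/14, 11/21)
2·[SDP] = 8/189, 2·[XYP] = 5/21
[SDP]:[XYP] = 8/189:5/21 = 8/45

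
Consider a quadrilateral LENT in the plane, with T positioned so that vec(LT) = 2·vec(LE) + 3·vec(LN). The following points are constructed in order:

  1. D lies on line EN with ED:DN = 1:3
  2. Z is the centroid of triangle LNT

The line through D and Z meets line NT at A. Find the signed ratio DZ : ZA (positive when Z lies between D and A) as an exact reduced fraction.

DZ:ZA = 7/2

Set L = (0, 0), E = (1, 0), N = (0, 1), T = (2, 3); any affine frame gives the same invariant.
1. D lies on line EN with ED:DN = 1:3 ⇒ D = (3/4, 1/4)
2. Z is the centroid of triangle LNT ⇒ Z = (2/3, 4/3)
line DZ meets NT at A = (9/14, 23/14)
Z = D + t·(A−D) with t = 7/9, so DZ:ZA = 7/9:2/9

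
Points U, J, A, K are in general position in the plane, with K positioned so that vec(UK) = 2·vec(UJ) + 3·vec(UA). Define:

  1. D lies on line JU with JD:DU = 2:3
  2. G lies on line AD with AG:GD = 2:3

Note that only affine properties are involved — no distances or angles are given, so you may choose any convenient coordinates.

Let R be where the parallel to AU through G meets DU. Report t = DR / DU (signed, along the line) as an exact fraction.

Choose coordinates U = (0, 0), J = (1, 0), A = (0, 1), K = (2, 3).
1. D lies on line JU with JD:DU = 2:3 ⇒ D = (3/5, 0)
2. G lies on line AD with AG:GD = 2:3 ⇒ G = (6/25, 3/5)
through G parallel to AU: direction (0, -1); meets DU at R = (6/25, 0)
R = D + t·(U−D) with t = 3/5

t = 3/5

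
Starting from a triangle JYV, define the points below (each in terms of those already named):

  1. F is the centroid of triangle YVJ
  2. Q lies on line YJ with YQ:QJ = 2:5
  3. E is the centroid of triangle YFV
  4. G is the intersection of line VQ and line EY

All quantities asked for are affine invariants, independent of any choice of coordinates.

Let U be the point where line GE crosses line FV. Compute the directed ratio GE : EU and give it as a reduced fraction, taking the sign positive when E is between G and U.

GE:EU = -2/5

Choose coordinates J = (0, 0), Y = (1, 0), V = (0, 1).
1. F is the centroid of triangle YVJ ⇒ F = (1/3, 1/3)
2. Q lies on line YJ with YQ:QJ = 2:5 ⇒ Q = (5/7, 0)
3. E is the centroid of triangle YFV ⇒ E = (4/9, 4/9)
4. G is the intersection of line VQ and line EY ⇒ G = (1/3, 8/15)
line GE meets FV at U = (1/6, 2/3)
E = G + t·(U−G) with t = -2/3, so GE:EU = -2/3:5/3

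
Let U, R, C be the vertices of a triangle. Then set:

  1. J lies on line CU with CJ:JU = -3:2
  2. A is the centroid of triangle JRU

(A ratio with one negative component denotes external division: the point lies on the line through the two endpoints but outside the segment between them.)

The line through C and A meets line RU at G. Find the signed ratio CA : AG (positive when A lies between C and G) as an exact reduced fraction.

CA:AG = -5/2

Choose coordinates U = (0, 0), R = (1, 0), C = (0, 1).
1. J lies on line CU with CJ:JU = -3:2 ⇒ J = (0, -2)
2. A is the centroid of triangle JRU ⇒ A = (1/3, -2/3)
line CA meets RU at G = (1/5, 0)
A = C + t·(G−C) with t = 5/3, so CA:AG = 5/3:-2/3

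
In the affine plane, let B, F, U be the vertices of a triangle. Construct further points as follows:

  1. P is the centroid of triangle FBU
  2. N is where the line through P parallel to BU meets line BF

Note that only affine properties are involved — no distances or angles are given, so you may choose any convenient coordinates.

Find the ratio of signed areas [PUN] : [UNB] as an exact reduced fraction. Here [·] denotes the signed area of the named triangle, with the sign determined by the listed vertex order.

[PUN]:[UNB] = -1/3

Choose coordinates B = (0, 0), F = (1, 0), U = (0, 1).
1. P is the centroid of triangle FBU ⇒ P = (1/3, 1/3)
2. N is where the line through P parallel to BU meets line BF ⇒ N = (1/3, 0)
2·[PUN] = 1/9, 2·[UNB] = -1/3
[PUN]:[UNB] = 1/9:-1/3 = -1/3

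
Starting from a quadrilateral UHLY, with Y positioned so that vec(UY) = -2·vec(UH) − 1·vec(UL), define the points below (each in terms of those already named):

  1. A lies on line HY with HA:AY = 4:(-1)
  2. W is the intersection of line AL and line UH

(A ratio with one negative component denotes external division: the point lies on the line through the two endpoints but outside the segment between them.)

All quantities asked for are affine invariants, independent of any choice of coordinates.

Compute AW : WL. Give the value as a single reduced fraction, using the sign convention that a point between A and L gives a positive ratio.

AW:WL = 4/3

Assign U = (0, 0), H = (1, 0), L = (0, 1), Y = (-2, -1) — the answer is frame-independent, so this choice is without loss of generality.
1. A lies on line HY with HA:AY = 4:(-1) ⇒ A = (-3, -4/3)
2. W is the intersection of line AL and line UH ⇒ W = (-9/7, 0)
W = A + t·(L−A) with t = 4/7, so AW:WL = t:(1−t) = 4/7:3/7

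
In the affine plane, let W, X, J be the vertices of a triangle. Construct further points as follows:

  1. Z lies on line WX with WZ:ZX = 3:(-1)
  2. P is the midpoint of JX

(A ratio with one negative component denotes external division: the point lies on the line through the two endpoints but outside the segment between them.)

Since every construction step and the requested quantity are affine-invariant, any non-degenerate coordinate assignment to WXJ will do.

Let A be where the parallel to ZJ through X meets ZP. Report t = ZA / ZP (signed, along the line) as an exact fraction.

Assign W = (0, 0), X = (1, 0), J = (0, 1) — the answer is frame-independent, so this choice is without loss of generality.
1. Z lies on line WX with WZ:ZX = 3:(-1) ⇒ Z = (3/2, 0)
2. P is the midpoint of JX ⇒ P = (1/2, 1/2)
through X parallel to ZJ: direction (-3/2, 1); meets ZP at A = (-1/2, 1)
A = Z + t·(P−Z) with t = 2

t = 2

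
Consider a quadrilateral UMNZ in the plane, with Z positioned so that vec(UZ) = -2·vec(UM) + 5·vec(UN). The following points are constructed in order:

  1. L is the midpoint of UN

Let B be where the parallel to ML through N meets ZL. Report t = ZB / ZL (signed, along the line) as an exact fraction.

Set U = (0, 0), M = (1, 0), N = (0, 1), Z = (-2, 5); any affine frame gives the same invariant.
1. L is the midpoint of UN ⇒ L = (0, 1/2)
through N parallel to ML: direction (-1, 1/2); meets ZL at B = (-2/7, 8/7)
B = Z + t·(L−Z) with t = 6/7

t = 6/7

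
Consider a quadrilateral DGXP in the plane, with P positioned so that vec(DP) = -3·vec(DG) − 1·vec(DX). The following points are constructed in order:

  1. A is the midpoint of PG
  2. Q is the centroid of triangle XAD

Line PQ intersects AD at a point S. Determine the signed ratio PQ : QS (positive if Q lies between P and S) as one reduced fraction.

PQ:QS = 1/2

Work in coordinates with D = (0, 0), G = (1, 0), X = (0, 1), P = (-3, -1).
1. A is the midpoint of PG ⇒ A = (-1, -1/2)
2. Q is the centroid of triangle XAD ⇒ Q = (-1/3, 1/6)
line PQ meets AD at S = (5, 5/2)
Q = P + t·(S−P) with t = 1/3, so PQ:QS = 1/3:2/3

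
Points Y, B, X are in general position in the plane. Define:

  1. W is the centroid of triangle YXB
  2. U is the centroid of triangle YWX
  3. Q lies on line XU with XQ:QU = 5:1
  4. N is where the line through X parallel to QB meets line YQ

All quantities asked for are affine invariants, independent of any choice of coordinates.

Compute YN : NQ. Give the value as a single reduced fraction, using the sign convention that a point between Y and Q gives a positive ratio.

Set Y = (0, 0), B = (1, 0), X = (0, 1); any affine frame gives the same invariant.
1. W is the centroid of triangle YXB ⇒ W = (1/3, 1/3)
2. U is the centroid of triangle YWX ⇒ U = (1/9, 4/9)
3. Q lies on line XU with XQ:QU = 5:1 ⇒ Q = (5/54, 29/54)
4. N is where the line through X parallel to QB meets line YQ ⇒ N = (245/1566, 49/54)
N = Y + t·(Q−Y) with t = 49/29, so YN:NQ = t:(1−t) = 49/29:-20/29

YN:NQ = -49/20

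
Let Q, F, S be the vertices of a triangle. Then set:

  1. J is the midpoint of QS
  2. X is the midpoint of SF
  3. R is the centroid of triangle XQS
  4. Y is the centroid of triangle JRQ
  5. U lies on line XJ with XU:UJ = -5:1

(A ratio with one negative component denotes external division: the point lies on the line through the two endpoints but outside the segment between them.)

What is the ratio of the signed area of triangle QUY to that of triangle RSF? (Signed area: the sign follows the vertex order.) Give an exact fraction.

[QUY]:[RSF] = 5/24

Choose coordinates Q = (0, 0), F = (1, 0), S = (0, 1).
1. J is the midpoint of QS ⇒ J = (0, 1/2)
2. X is the midpoint of SF ⇒ X = (1/2, 1/2)
3. R is the centroid of triangle XQS ⇒ R = (1/6, 1/2)
4. Y is the centroid of triangle JRQ ⇒ Y = (1/18, 1/3)
5. U lies on line XJ with XU:UJ = -5:1 ⇒ U = (-1/8, 1/2)
2·[QUY] = -5/72, 2·[RSF] = -1/3
[QUY]:[RSF] = -5/72:-1/3 = 5/24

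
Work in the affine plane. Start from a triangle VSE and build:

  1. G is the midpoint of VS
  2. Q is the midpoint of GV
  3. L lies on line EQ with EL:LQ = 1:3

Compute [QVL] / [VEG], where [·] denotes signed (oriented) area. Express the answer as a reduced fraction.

Work in coordinates with V = (0, 0), S = (1, 0), E = (0, 1).
1. G is the midpoint of VS ⇒ G = (1/2, 0)
2. Q is the midpoint of GV ⇒ Q = (1/4, 0)
3. L lies on line EQ with EL:LQ = 1:3 ⇒ L = (1/16, 3/4)
2·[QVL] = -3/16, 2·[VEG] = -1/2
[QVL]:[VEG] = -3/16:-1/2 = 3/8

[QVL]:[VEG] = 3/8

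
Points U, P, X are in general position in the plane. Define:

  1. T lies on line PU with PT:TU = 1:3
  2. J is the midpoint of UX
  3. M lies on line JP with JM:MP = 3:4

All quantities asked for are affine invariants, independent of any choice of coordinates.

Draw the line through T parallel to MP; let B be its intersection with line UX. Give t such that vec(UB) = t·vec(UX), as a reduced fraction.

Assign U = (0, 0), P = (1, 0), X = (0, 1) — the answer is frame-independent, so this choice is without loss of generality.
1. T lies on line PU with PT:TU = 1:3 ⇒ T = (3/4, 0)
2. J is the midpoint of UX ⇒ J = (0, 1/2)
3. M lies on line JP with JM:MP = 3:4 ⇒ M = (3/7, 2/7)
through T parallel to MP: direction (4/7, -2/7); meets UX at B = (0, 3/8)
B = U + t·(X−U) with t = 3/8

t = 3/8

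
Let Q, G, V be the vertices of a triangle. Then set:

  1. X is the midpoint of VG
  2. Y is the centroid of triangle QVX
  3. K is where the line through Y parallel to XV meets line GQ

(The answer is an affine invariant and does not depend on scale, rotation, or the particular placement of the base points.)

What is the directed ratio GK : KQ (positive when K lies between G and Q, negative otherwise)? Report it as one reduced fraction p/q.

Choose coordinates Q = (0, 0), G = (1, 0), V = (0, 1).
1. X is the midpoint of VG ⇒ X = (1/2, 1/2)
2. Y is the centroid of triangle QVX ⇒ Y = (1/6, 1/2)
3. K is where the line through Y parallel to XV meets line GQ ⇒ K = (2/3, 0)
K = G + t·(Q−G) with t = 1/3, so GK:KQ = t:(1−t) = 1/3:2/3

GK:KQ = 1/2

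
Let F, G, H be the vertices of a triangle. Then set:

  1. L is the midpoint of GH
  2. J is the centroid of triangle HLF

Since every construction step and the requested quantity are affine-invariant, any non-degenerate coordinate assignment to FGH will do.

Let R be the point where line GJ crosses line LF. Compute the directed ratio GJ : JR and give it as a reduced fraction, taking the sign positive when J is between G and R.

Set F = (0, 0), G = (1, 0), H = (0, 1); any affine frame gives the same invariant.
1. L is the midpoint of GH ⇒ L = (1/2, 1/2)
2. J is the centroid of triangle HLF ⇒ J = (1/6, 1/2)
line GJ meets LF at R = (3/8, 3/8)
J = G + t·(R−G) with t = 4/3, so GJ:JR = 4/3:-1/3

GJ:JR = -4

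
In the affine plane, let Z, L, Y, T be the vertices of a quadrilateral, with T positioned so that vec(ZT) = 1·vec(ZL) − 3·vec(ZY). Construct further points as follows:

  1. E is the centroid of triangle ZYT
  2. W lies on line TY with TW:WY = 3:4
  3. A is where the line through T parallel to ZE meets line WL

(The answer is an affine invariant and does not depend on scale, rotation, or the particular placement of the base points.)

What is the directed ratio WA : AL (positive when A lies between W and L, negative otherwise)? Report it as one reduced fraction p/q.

Assign Z = (0, 0), L = (1, 0), Y = (0, 1), T = (1, -3) — the answer is frame-independent, so this choice is without loss of generality.
1. E is the centroid of triangle ZYT ⇒ E = (1/3, -2/3)
2. W lies on line TY with TW:WY = 3:4 ⇒ W = (4/7, -9/7)
3. A is where the line through T parallel to ZE meets line WL ⇒ A = (2/5, -9/5)
A = W + t·(L−W) with t = -2/5, so WA:AL = t:(1−t) = -2/5:7/5

WA:AL = -2/7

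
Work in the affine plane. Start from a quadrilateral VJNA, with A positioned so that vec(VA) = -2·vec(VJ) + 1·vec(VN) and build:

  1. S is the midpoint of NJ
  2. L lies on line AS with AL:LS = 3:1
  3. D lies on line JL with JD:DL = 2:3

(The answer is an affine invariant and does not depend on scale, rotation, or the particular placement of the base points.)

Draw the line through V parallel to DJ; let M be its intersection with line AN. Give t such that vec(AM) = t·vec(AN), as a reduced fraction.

t = 1/10

Choose coordinates V = (0, 0), J = (1, 0), N = (0, 1), A = (-2, 1).
1. S is the midpoint of NJ ⇒ S = (1/2, 1/2)
2. L lies on line AS with AL:LS = 3:1 ⇒ L = (-1/8, 5/8)
3. D lies on line JL with JD:DL = 2:3 ⇒ D = (11/20, 1/4)
through V parallel to DJ: direction (9/20, -1/4); meets AN at M = (-9/5, 1)
M = A + t·(N−A) with t = 1/10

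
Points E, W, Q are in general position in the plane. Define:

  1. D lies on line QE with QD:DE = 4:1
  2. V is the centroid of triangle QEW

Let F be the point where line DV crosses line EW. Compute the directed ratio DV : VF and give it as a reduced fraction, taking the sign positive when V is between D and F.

Work in coordinates with E = (0, 0), W = (1, 0), Q = (0, 1).
1. D lies on line QE with QD:DE = 4:1 ⇒ D = (0, 1/5)
2. V is the centroid of triangle QEW ⇒ V = (1/3, 1/3)
line DV meets EW at F = (-1/2, 0)
V = D + t·(F−D) with t = -2/3, so DV:VF = -2/3:5/3

DV:VF = -2/5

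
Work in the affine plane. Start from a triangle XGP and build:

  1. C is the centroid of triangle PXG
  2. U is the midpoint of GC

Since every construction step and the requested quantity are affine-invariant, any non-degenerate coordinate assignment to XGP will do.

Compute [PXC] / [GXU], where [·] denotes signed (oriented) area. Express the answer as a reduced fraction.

[PXC]:[GXU] = -2

Choose coordinates X = (0, 0), G = (1, 0), P = (0, 1).
1. C is the centroid of triangle PXG ⇒ C = (1/3, 1/3)
2. U is the midpoint of GC ⇒ U = (2/3, 1/6)
2·[PXC] = 1/3, 2·[GXU] = -1/6
[PXC]:[GXU] = 1/3:-1/6 = -2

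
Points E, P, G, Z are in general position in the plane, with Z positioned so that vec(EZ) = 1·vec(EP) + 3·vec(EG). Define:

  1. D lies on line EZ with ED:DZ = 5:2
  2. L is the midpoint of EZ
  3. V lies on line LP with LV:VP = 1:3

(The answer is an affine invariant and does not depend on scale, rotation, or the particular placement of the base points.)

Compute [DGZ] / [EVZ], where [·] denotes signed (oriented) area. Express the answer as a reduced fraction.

[DGZ]:[EVZ] = -8/21

Choose coordinates E = (0, 0), P = (1, 0), G = (0, 1), Z = (1, 3).
1. D lies on line EZ with ED:DZ = 5:2 ⇒ D = (5/7, 15/7)
2. L is the midpoint of EZ ⇒ L = (1/2, 3/2)
3. V lies on line LP with LV:VP = 1:3 ⇒ V = (5/8, 9/8)
2·[DGZ] = -2/7, 2·[EVZ] = 3/4
[DGZ]:[EVZ] = -2/7:3/4 = -8/21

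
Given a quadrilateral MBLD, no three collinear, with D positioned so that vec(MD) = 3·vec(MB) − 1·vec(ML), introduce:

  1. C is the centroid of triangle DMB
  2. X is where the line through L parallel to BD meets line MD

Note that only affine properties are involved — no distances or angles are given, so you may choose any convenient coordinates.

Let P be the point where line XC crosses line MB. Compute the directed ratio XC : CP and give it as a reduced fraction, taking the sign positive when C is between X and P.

Assign M = (0, 0), B = (1, 0), L = (0, 1), D = (3, -1) — the answer is frame-independent, so this choice is without loss of generality.
1. C is the centroid of triangle DMB ⇒ C = (4/3, -1/3)
2. X is where the line through L parallel to BD meets line MD ⇒ X = (6, -2)
line XC meets MB at P = (2/5, 0)
C = X + t·(P−X) with t = 5/6, so XC:CP = 5/6:1/6

XC:CP = 5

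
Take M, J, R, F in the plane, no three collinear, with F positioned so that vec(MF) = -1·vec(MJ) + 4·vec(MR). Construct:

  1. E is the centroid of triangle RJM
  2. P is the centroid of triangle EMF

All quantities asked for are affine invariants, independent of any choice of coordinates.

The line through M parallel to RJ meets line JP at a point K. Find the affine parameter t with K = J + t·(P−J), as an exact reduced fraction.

t = -9/2

Assign M = (0, 0), J = (1, 0), R = (0, 1), F = (-1, 4) — the answer is frame-independent, so this choice is without loss of generality.
1. E is the centroid of triangle RJM ⇒ E = (1/3, 1/3)
2. P is the centroid of triangle EMF ⇒ P = (-2/9, 13/9)
through M parallel to RJ: direction (1, -1); meets JP at K = (13/2, -13/2)
K = J + t·(P−J) with t = -9/2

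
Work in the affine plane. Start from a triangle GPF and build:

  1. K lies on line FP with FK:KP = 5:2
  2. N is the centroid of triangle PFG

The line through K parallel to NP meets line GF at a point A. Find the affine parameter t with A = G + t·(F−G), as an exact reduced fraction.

Choose coordinates G = (0, 0), P = (1, 0), F = (0, 1).
1. K lies on line FP with FK:KP = 5:2 ⇒ K = (5/7, 2/7)
2. N is the centroid of triangle PFG ⇒ N = (1/3, 1/3)
through K parallel to NP: direction (2/3, -1/3); meets GF at A = (0, 9/14)
A = G + t·(F−G) with t = 9/14

t = 9/14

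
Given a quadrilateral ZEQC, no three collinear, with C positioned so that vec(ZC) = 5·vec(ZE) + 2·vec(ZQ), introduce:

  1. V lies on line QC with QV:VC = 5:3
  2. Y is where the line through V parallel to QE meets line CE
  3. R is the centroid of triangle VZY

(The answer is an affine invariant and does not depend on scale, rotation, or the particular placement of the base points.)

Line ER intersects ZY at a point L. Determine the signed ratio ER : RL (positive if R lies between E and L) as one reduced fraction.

Work in coordinates with Z = (0, 0), E = (1, 0), Q = (0, 1), C = (5, 2).
1. V lies on line QC with QV:VC = 5:3 ⇒ V = (25/8, 13/8)
2. Y is where the line through V parallel to QE meets line CE ⇒ Y = (7/2, 5/4)
3. R is the centroid of triangle VZY ⇒ R = (53/24, 23/24)
line ER meets ZY at L = (322/177, 115/177)
R = E + t·(L−E) with t = 59/40, so ER:RL = 59/40:-19/40

ER:RL = -59/19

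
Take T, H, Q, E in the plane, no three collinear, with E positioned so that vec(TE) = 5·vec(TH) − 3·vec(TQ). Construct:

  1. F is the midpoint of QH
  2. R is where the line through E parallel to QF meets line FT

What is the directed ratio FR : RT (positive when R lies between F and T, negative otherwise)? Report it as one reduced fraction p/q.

FR:RT = -1/2

Choose coordinates T = (0, 0), H = (1, 0), Q = (0, 1), E = (5, -3).
1. F is the midpoint of QH ⇒ F = (1/2, 1/2)
2. R is where the line through E parallel to QF meets line FT ⇒ R = (1, 1)
R = F + t·(T−F) with t = -1, so FR:RT = t:(1−t) = -1:2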